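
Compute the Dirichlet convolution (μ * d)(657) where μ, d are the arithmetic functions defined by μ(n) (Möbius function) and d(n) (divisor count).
(μ * d)(657) = 1

Divisors of 657: [1, 3, 9, 73, 219, 657]. For each d | 657:
  d = 1: μ(1) · d(657/1) = 1 · 6 = 6
  d = 3: μ(3) · d(657/3) = -1 · 4 = -4
  d = 9: μ(9) · d(657/9) = 0 · 2 = 0
  d = 73: μ(73) · d(657/73) = -1 · 3 = -3
  d = 219: μ(219) · d(657/219) = 1 · 2 = 2
  d = 657: μ(657) · d(657/657) = 0 · 1 = 0
Summing: (μ * d)(657) = 6 + -4 + 0 + -3 + 2 + 0 = 1.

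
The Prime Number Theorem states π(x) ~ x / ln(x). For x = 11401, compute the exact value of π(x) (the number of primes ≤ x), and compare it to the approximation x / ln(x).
π(11401) = 1376;  x/ln(x) ≈ 1220.47;  relative error ≈ 11.30%.

Directly count primes up to 11401: π(11401) = 1376. The PNT approximation gives 11401/ln(11401) ≈ 11401/9.34146 ≈ 1220.47. Relative error (π(x) − x/ln(x)) / π(x) ≈ 11.30%; the approximation is known to undercount slightly (Li(x) is a better estimate).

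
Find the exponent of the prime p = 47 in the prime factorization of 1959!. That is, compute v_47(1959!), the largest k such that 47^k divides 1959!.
v_47(1959!) = 41

Legendre's formula: v_p(n!) = Σ_{k ≥ 1} ⌊n / p^k⌋. For p = 47, n = 1959, the terms are:
  ⌊1959/47^1⌋ = ⌊1959/47⌋ = 41
(the next term ⌊1959/47^2⌋ = 0, terminating the sum). Summing: v_47(1959!) = 41 = 41.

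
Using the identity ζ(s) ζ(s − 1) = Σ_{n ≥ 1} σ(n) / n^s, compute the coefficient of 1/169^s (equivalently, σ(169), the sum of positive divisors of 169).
σ(169) = 183

In the product (Σ m^0/m^s)(Σ k / k^s) = Σ (Σ_{d | n} d) / n^s, the coefficient of 1/n^s is σ(n) = Σ_{d | n} d. For n = 169, divisors are [1, 13, 169]; summing: σ(169) = 183.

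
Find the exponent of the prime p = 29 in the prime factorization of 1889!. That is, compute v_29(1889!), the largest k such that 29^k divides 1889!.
v_29(1889!) = 67

Legendre's formula: v_p(n!) = Σ_{k ≥ 1} ⌊n / p^k⌋. For p = 29, n = 1889, the terms are:
  ⌊1889/29^1⌋ = ⌊1889/29⌋ = 65
  ⌊1889/29^2⌋ = ⌊1889/841⌋ = 2
(the next term ⌊1889/29^3⌋ = 0, terminating the sum). Summing: v_29(1889!) = 65 + 2 = 67.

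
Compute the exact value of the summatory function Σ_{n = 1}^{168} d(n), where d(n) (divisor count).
Σ_{n ≤ 168} d(n) = 894

Compute d(n) for each 1 ≤ n ≤ 168: d(1) = 1, d(2) = 2, d(3) = 2, d(4) = 3, d(5) = 2, d(6) = 4, d(7) = 2, d(8) = 4, d(9) = 3, d(10) = 4, d(11) = 2, d(12) = 6, d(13) = 2, d(14) = 4, d(15) = 4, d(16) = 5, d(17) = 2, d(18) = 6, d(19) = 2, d(20) = 6, d(21) = 4, d(22) = 4, d(23) = 2, d(24) = 8, d(25) = 3, d(26) = 4, d(27) = 4, d(28) = 6, d(29) = 2, d(30) = 8, d(31) = 2, d(32) = 6, d(33) = 4, d(34) = 4, d(35) = 4, d(36) = 9, d(37) = 2, d(38) = 4, d(39) = 4, d(40) = 8, d(41) = 2, d(42) = 8, d(43) = 2, d(44) = 6, d(45) = 6, d(46) = 4, d(47) = 2, d(48) = 10, d(49) = 3, d(50) = 6, d(51) = 4, d(52) = 6, d(53) = 2, d(54) = 8, d(55) = 4, d(56) = 8, d(57) = 4, d(58) = 4, d(59) = 2, d(60) = 12, d(61) = 2, d(62) = 4, d(63) = 6, d(64) = 7, d(65) = 4, d(66) = 8, d(67) = 2, d(68) = 6, d(69) = 4, d(70) = 8, d(71) = 2, d(72) = 12, d(73) = 2, d(74) = 4, d(75) = 6, d(76) = 6, d(77) = 4, d(78) = 8, d(79) = 2, d(80) = 10, d(81) = 5, d(82) = 4, d(83) = 2, d(84) = 12, d(85) = 4, d(86) = 4, d(87) = 4, d(88) = 8, d(89) = 2, d(90) = 12, d(91) = 4, d(92) = 6, d(93) = 4, d(94) = 4, d(95) = 4, d(96) = 12, d(97) = 2, d(98) = 6, d(99) = 6, d(100) = 9, d(101) = 2, d(102) = 8, d(103) = 2, d(104) = 8, d(105) = 8, d(106) = 4, d(107) = 2, d(108) = 12, d(109) = 2, d(110) = 8, d(111) = 4, d(112) = 10, d(113) = 2, d(114) = 8, d(115) = 4, d(116) = 6, d(117) = 6, d(118) = 4, d(119) = 4, d(120) = 16, d(121) = 3, d(122) = 4, d(123) = 4, d(124) = 6, d(125) = 4, d(126) = 12, d(127) = 2, d(128) = 8, d(129) = 4, d(130) = 8, d(131) = 2, d(132) = 12, d(133) = 4, d(134) = 4, d(135) = 8, d(136) = 8, d(137) = 2, d(138) = 8, d(139) = 2, d(140) = 12, d(141) = 4, d(142) = 4, d(143) = 4, d(144) = 15, d(145) = 4, d(146) = 4, d(147) = 6, d(148) = 6, d(149) = 2, d(150) = 12, d(151) = 2, d(152) = 8, d(153) = 6, d(154) = 8, d(155) = 4, d(156) = 12, d(157) = 2, d(158) = 4, d(159) = 4, d(160) = 12, d(161) = 4, d(162) = 10, d(163) = 2, d(164) = 6, d(165) = 8, d(166) = 4, d(167) = 2, d(168) = 16. Summing all 168 values: 894. (Dirichlet's divisor formula: Σ_{n ≤ x} d(n) = x ln(x) + (2γ − 1) x + O(√x). For x = 168, the asymptotic estimate is ≈ 886.77.)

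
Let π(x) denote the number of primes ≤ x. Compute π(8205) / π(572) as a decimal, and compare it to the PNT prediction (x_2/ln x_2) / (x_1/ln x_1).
π(8205)/π(572) = 1028/105 ≈ 9.7905;  PNT prediction ≈ 10.1054.

π(572) = 105 and π(8205) = 1028, so π(8205)/π(572) ≈ 9.7905. The PNT-predicted ratio is (8205/ln(8205)) / (572/ln(572)) ≈ 10.1054. The two agree to within a few percent, as expected.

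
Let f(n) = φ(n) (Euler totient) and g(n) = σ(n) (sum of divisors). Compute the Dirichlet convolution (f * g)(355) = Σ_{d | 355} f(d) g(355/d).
(φ * σ)(355) = 1420

Divisors of 355: [1, 5, 71, 355]. For each d | 355:
  d = 1: φ(1) · σ(355/1) = 1 · 432 = 432
  d = 5: φ(5) · σ(355/5) = 4 · 72 = 288
  d = 71: φ(71) · σ(355/71) = 70 · 6 = 420
  d = 355: φ(355) · σ(355/355) = 280 · 1 = 280
Summing: (φ * σ)(355) = 432 + 288 + 420 + 280 = 1420.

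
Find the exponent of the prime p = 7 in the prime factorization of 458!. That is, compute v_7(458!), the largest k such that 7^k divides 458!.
v_7(458!) = 75

Legendre's formula: v_p(n!) = Σ_{k ≥ 1} ⌊n / p^k⌋. For p = 7, n = 458, the terms are:
  ⌊458/7^1⌋ = ⌊458/7⌋ = 65
  ⌊458/7^2⌋ = ⌊458/49⌋ = 9
  ⌊458/7^3⌋ = ⌊458/343⌋ = 1
(the next term ⌊458/7^4⌋ = 0, terminating the sum). Summing: v_7(458!) = 65 + 9 + 1 = 75.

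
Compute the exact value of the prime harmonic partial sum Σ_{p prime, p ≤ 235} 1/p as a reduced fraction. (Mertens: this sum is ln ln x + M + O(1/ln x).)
Σ 1/p = 8762990377702925264993654890050782886250854676753323401606562622367345144099360398279019780479/4445236185272185438169240794291312557432222642727183809026451438704160103479600800432029464270

π(235) = 51, so the primes ≤ 235 are [2, 3, 5, 7, 11, 13, 17, 19, 23, 29, 31, 37, 41, 43, 47, 53, 59, 61, 67, 71, 73, 79, 83, 89, 97, 101, 103, 107, 109, 113, 127, 131, 137, 139, 149, 151, 157, 163, 167, 173, 179, 181, 191, 193, 197, 199, 211, 223, 227, 229, 233]. Summing 1/p over these primes: 8762990377702925264993654890050782886250854676753323401606562622367345144099360398279019780479/4445236185272185438169240794291312557432222642727183809026451438704160103479600800432029464270 ≈ 1.9713. Mertens estimate ln ln(235) + 0.2615 ≈ 1.9589.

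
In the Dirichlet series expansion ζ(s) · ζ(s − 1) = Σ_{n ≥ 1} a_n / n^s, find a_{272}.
σ(272) = 558

In the product (Σ m^0/m^s)(Σ k / k^s) = Σ (Σ_{d | n} d) / n^s, the coefficient of 1/n^s is σ(n) = Σ_{d | n} d. For n = 272, divisors are [1, 2, 4, 8, 16, 17, 34, 68, 136, 272]; summing: σ(272) = 558.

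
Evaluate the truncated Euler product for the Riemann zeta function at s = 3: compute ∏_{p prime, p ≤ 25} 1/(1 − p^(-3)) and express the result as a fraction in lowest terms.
∏ = 580625301352525/483109627290624

The primes p ≤ 25 are [2, 3, 5, 7, 11, 13, 17, 19, 23]. For each prime, (1 − 1/p^3)^(-1) = p^3 / (p^3 − 1). The product is (1 − 1/2^3)^(-1), (1 − 1/3^3)^(-1), (1 − 1/5^3)^(-1), (1 − 1/7^3)^(-1), (1 − 1/11^3)^(-1), (1 − 1/13^3)^(-1), (1 − 1/17^3)^(-1), (1 − 1/19^3)^(-1), (1 − 1/23^3)^(-1) = ∏ p^3 / (p^3 − 1) = 580625301352525/483109627290624.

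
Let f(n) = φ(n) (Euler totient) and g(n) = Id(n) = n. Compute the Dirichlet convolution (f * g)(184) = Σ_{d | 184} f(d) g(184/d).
(φ * Id)(184) = 900

Divisors of 184: [1, 2, 4, 8, 23, 46, 92, 184]. For each d | 184:
  d = 1: φ(1) · Id(184/1) = 1 · 184 = 184
  d = 2: φ(2) · Id(184/2) = 1 · 92 = 92
  d = 4: φ(4) · Id(184/4) = 2 · 46 = 92
  d = 8: φ(8) · Id(184/8) = 4 · 23 = 92
  d = 23: φ(23) · Id(184/23) = 22 · 8 = 176
  d = 46: φ(46) · Id(184/46) = 22 · 4 = 88
  d = 92: φ(92) · Id(184/92) = 44 · 2 = 88
  d = 184: φ(184) · Id(184/184) = 88 · 1 = 88
Summing: (φ * Id)(184) = 184 + 92 + 92 + 92 + 176 + 88 + 88 + 88 = 900.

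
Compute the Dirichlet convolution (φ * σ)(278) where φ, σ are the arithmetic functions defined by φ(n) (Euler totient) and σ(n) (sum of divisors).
(φ * σ)(278) = 1112

Divisors of 278: [1, 2, 139, 278]. For each d | 278:
  d = 1: φ(1) · σ(278/1) = 1 · 420 = 420
  d = 2: φ(2) · σ(278/2) = 1 · 140 = 140
  d = 139: φ(139) · σ(278/139) = 138 · 3 = 414
  d = 278: φ(278) · σ(278/278) = 138 · 1 = 138
Summing: (φ * σ)(278) = 420 + 140 + 414 + 138 = 1112.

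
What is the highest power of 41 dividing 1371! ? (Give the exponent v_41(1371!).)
v_41(1371!) = 33

Legendre's formula: v_p(n!) = Σ_{k ≥ 1} ⌊n / p^k⌋. For p = 41, n = 1371, the terms are:
  ⌊1371/41^1⌋ = ⌊1371/41⌋ = 33
(the next term ⌊1371/41^2⌋ = 0, terminating the sum). Summing: v_41(1371!) = 33 = 33.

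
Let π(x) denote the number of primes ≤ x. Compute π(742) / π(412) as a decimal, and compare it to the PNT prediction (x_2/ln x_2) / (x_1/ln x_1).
π(742)/π(412) = 131/80 ≈ 1.6375;  PNT prediction ≈ 1.6407.

π(412) = 80 and π(742) = 131, so π(742)/π(412) ≈ 1.6375. The PNT-predicted ratio is (742/ln(742)) / (412/ln(412)) ≈ 1.6407. The two agree to within a few percent, as expected.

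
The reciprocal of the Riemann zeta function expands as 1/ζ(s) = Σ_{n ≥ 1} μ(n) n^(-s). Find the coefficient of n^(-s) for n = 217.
μ(217) = 1

Factor n = 217 = 7 · 31. μ(n) = 0 if any exponent ≥ 2 (not squarefree); otherwise μ(n) = (−1)^{ω(n)} where ω(n) is the number of distinct prime factors. Applying: μ(217) = 1.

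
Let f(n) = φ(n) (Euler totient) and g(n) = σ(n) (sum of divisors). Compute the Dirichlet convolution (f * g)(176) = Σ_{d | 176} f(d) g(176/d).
(φ * σ)(176) = 1760

Divisors of 176: [1, 2, 4, 8, 11, 16, 22, 44, 88, 176]. For each d | 176:
  d = 1: φ(1) · σ(176/1) = 1 · 372 = 372
  d = 2: φ(2) · σ(176/2) = 1 · 180 = 180
  d = 4: φ(4) · σ(176/4) = 2 · 84 = 168
  d = 8: φ(8) · σ(176/8) = 4 · 36 = 144
  d = 11: φ(11) · σ(176/11) = 10 · 31 = 310
  d = 16: φ(16) · σ(176/16) = 8 · 12 = 96
  d = 22: φ(22) · σ(176/22) = 10 · 15 = 150
  d = 44: φ(44) · σ(176/44) = 20 · 7 = 140
  d = 88: φ(88) · σ(176/88) = 40 · 3 = 120
  d = 176: φ(176) · σ(176/176) = 80 · 1 = 80
Summing: (φ * σ)(176) = 372 + 180 + 168 + 144 + 310 + 96 + 150 + 140 + 120 + 80 = 1760.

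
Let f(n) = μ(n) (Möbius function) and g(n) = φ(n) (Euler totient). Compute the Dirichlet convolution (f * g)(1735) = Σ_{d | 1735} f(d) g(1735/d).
(μ * φ)(1735) = 1035

Divisors of 1735: [1, 5, 347, 1735]. For each d | 1735:
  d = 1: μ(1) · φ(1735/1) = 1 · 1384 = 1384
  d = 5: μ(5) · φ(1735/5) = -1 · 346 = -346
  d = 347: μ(347) · φ(1735/347) = -1 · 4 = -4
  d = 1735: μ(1735) · φ(1735/1735) = 1 · 1 = 1
Summing: (μ * φ)(1735) = 1384 + -346 + -4 + 1 = 1035.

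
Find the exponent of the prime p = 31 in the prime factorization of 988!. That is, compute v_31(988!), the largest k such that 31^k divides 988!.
v_31(988!) = 32

Legendre's formula: v_p(n!) = Σ_{k ≥ 1} ⌊n / p^k⌋. For p = 31, n = 988, the terms are:
  ⌊988/31^1⌋ = ⌊988/31⌋ = 31
  ⌊988/31^2⌋ = ⌊988/961⌋ = 1
(the next term ⌊988/31^3⌋ = 0, terminating the sum). Summing: v_31(988!) = 31 + 1 = 32.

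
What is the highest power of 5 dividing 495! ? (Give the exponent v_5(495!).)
v_5(495!) = 121

Legendre's formula: v_p(n!) = Σ_{k ≥ 1} ⌊n / p^k⌋. For p = 5, n = 495, the terms are:
  ⌊495/5^1⌋ = ⌊495/5⌋ = 99
  ⌊495/5^2⌋ = ⌊495/25⌋ = 19
  ⌊495/5^3⌋ = ⌊495/125⌋ = 3
(the next term ⌊495/5^4⌋ = 0, terminating the sum). Summing: v_5(495!) = 99 + 19 + 3 = 121.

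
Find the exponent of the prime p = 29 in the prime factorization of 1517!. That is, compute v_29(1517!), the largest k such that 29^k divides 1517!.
v_29(1517!) = 53

Legendre's formula: v_p(n!) = Σ_{k ≥ 1} ⌊n / p^k⌋. For p = 29, n = 1517, the terms are:
  ⌊1517/29^1⌋ = ⌊1517/29⌋ = 52
  ⌊1517/29^2⌋ = ⌊1517/841⌋ = 1
(the next term ⌊1517/29^3⌋ = 0, terminating the sum). Summing: v_29(1517!) = 52 + 1 = 53.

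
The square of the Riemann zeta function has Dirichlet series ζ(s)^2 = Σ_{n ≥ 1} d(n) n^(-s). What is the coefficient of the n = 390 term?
d(390) = 16

ζ(s)^2 = (Σ 1/m^s)(Σ 1/k^s). The coefficient of 1/n^s in the product is the number of ordered pairs (m, k) with mk = n, which equals d(n). For n = 390, divisors are [1, 2, 3, 5, 6, 10, 13, 15, 26, 30, 39, 65, 78, 130, 195, 390], so d(390) = 16.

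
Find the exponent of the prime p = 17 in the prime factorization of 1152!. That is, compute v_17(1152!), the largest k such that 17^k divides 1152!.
v_17(1152!) = 70

Legendre's formula: v_p(n!) = Σ_{k ≥ 1} ⌊n / p^k⌋. For p = 17, n = 1152, the terms are:
  ⌊1152/17^1⌋ = ⌊1152/17⌋ = 67
  ⌊1152/17^2⌋ = ⌊1152/289⌋ = 3
(the next term ⌊1152/17^3⌋ = 0, terminating the sum). Summing: v_17(1152!) = 67 + 3 = 70.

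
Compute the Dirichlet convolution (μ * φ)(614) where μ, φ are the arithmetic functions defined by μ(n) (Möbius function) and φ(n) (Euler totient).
(μ * φ)(614) = 0

Divisors of 614: [1, 2, 307, 614]. For each d | 614:
  d = 1: μ(1) · φ(614/1) = 1 · 306 = 306
  d = 2: μ(2) · φ(614/2) = -1 · 306 = -306
  d = 307: μ(307) · φ(614/307) = -1 · 1 = -1
  d = 614: μ(614) · φ(614/614) = 1 · 1 = 1
Summing: (μ * φ)(614) = 306 + -306 + -1 + 1 = 0.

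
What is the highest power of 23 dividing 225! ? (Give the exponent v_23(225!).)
v_23(225!) = 9

Legendre's formula: v_p(n!) = Σ_{k ≥ 1} ⌊n / p^k⌋. For p = 23, n = 225, the terms are:
  ⌊225/23^1⌋ = ⌊225/23⌋ = 9
(the next term ⌊225/23^2⌋ = 0, terminating the sum). Summing: v_23(225!) = 9 = 9.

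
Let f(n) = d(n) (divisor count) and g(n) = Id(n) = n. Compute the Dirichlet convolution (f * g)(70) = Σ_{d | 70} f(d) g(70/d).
(d * Id)(70) = 252

Divisors of 70: [1, 2, 5, 7, 10, 14, 35, 70]. For each d | 70:
  d = 1: d(1) · Id(70/1) = 1 · 70 = 70
  d = 2: d(2) · Id(70/2) = 2 · 35 = 70
  d = 5: d(5) · Id(70/5) = 2 · 14 = 28
  d = 7: d(7) · Id(70/7) = 2 · 10 = 20
  d = 10: d(10) · Id(70/10) = 4 · 7 = 28
  d = 14: d(14) · Id(70/14) = 4 · 5 = 20
  d = 35: d(35) · Id(70/35) = 4 · 2 = 8
  d = 70: d(70) · Id(70/70) = 8 · 1 = 8
Summing: (d * Id)(70) = 70 + 70 + 28 + 20 + 28 + 20 + 8 + 8 = 252.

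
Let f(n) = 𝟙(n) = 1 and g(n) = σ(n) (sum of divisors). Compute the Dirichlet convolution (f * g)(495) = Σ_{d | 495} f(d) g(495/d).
(𝟙 * σ)(495) = 1638

Divisors of 495: [1, 3, 5, 9, 11, 15, 33, 45, 55, 99, 165, 495]. For each d | 495:
  d = 1: 𝟙(1) · σ(495/1) = 1 · 936 = 936
  d = 3: 𝟙(3) · σ(495/3) = 1 · 288 = 288
  d = 5: 𝟙(5) · σ(495/5) = 1 · 156 = 156
  d = 9: 𝟙(9) · σ(495/9) = 1 · 72 = 72
  d = 11: 𝟙(11) · σ(495/11) = 1 · 78 = 78
  d = 15: 𝟙(15) · σ(495/15) = 1 · 48 = 48
  d = 33: 𝟙(33) · σ(495/33) = 1 · 24 = 24
  d = 45: 𝟙(45) · σ(495/45) = 1 · 12 = 12
  d = 55: 𝟙(55) · σ(495/55) = 1 · 13 = 13
  d = 99: 𝟙(99) · σ(495/99) = 1 · 6 = 6
  d = 165: 𝟙(165) · σ(495/165) = 1 · 4 = 4
  d = 495: 𝟙(495) · σ(495/495) = 1 · 1 = 1
Summing: (𝟙 * σ)(495) = 936 + 288 + 156 + 72 + 78 + 48 + 24 + 12 + 13 + 6 + 4 + 1 = 1638.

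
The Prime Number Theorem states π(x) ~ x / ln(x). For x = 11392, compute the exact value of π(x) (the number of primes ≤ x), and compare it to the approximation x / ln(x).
π(11392) = 1374;  x/ln(x) ≈ 1219.61;  relative error ≈ 11.24%.

Directly count primes up to 11392: π(11392) = 1374. The PNT approximation gives 11392/ln(11392) ≈ 11392/9.34067 ≈ 1219.61. Relative error (π(x) − x/ln(x)) / π(x) ≈ 11.24%; the approximation is known to undercount slightly (Li(x) is a better estimate).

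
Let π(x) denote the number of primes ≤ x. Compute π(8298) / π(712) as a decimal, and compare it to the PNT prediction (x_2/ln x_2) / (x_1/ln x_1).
π(8298)/π(712) = 1042/127 ≈ 8.2047;  PNT prediction ≈ 8.4829.

π(712) = 127 and π(8298) = 1042, so π(8298)/π(712) ≈ 8.2047. The PNT-predicted ratio is (8298/ln(8298)) / (712/ln(712)) ≈ 8.4829. The two agree to within a few percent, as expected.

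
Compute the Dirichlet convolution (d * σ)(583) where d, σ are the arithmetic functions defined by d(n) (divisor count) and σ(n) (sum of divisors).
(d * σ)(583) = 784

Divisors of 583: [1, 11, 53, 583]. For each d | 583:
  d = 1: d(1) · σ(583/1) = 1 · 648 = 648
  d = 11: d(11) · σ(583/11) = 2 · 54 = 108
  d = 53: d(53) · σ(583/53) = 2 · 12 = 24
  d = 583: d(583) · σ(583/583) = 4 · 1 = 4
Summing: (d * σ)(583) = 648 + 108 + 24 + 4 = 784.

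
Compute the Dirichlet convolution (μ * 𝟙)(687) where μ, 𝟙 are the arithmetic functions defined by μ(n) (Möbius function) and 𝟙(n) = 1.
(μ * 𝟙)(687) = 0

Divisors of 687: [1, 3, 229, 687]. For each d | 687:
  d = 1: μ(1) · 𝟙(687/1) = 1 · 1 = 1
  d = 3: μ(3) · 𝟙(687/3) = -1 · 1 = -1
  d = 229: μ(229) · 𝟙(687/229) = -1 · 1 = -1
  d = 687: μ(687) · 𝟙(687/687) = 1 · 1 = 1
Summing: (μ * 𝟙)(687) = 1 + -1 + -1 + 1 = 0.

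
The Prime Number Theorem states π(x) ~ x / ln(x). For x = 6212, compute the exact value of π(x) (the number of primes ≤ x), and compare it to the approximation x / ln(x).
π(6212) = 808;  x/ln(x) ≈ 711.22;  relative error ≈ 11.98%.

Directly count primes up to 6212: π(6212) = 808. The PNT approximation gives 6212/ln(6212) ≈ 6212/8.73424 ≈ 711.22. Relative error (π(x) − x/ln(x)) / π(x) ≈ 11.98%; the approximation is known to undercount slightly (Li(x) is a better estimate).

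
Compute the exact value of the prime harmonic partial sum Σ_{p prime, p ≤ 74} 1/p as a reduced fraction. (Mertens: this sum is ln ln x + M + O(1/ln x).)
Σ 1/p = 71544353681891529224514036059/40729680599249024150621323470

π(74) = 21, so the primes ≤ 74 are [2, 3, 5, 7, 11, 13, 17, 19, 23, 29, 31, 37, 41, 43, 47, 53, 59, 61, 67, 71, 73]. Summing 1/p over these primes: 71544353681891529224514036059/40729680599249024150621323470 ≈ 1.7566. Mertens estimate ln ln(74) + 0.2615 ≈ 1.7211.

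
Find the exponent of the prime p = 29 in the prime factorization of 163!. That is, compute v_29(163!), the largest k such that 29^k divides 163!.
v_29(163!) = 5

Legendre's formula: v_p(n!) = Σ_{k ≥ 1} ⌊n / p^k⌋. For p = 29, n = 163, the terms are:
  ⌊163/29^1⌋ = ⌊163/29⌋ = 5
(the next term ⌊163/29^2⌋ = 0, terminating the sum). Summing: v_29(163!) = 5 = 5.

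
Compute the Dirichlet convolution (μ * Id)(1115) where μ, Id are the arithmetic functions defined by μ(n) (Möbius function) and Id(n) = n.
(μ * Id)(1115) = 888

Divisors of 1115: [1, 5, 223, 1115]. For each d | 1115:
  d = 1: μ(1) · Id(1115/1) = 1 · 1115 = 1115
  d = 5: μ(5) · Id(1115/5) = -1 · 223 = -223
  d = 223: μ(223) · Id(1115/223) = -1 · 5 = -5
  d = 1115: μ(1115) · Id(1115/1115) = 1 · 1 = 1
Summing: (μ * Id)(1115) = 1115 + -223 + -5 + 1 = 888.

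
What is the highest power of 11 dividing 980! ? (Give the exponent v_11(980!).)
v_11(980!) = 97

Legendre's formula: v_p(n!) = Σ_{k ≥ 1} ⌊n / p^k⌋. For p = 11, n = 980, the terms are:
  ⌊980/11^1⌋ = ⌊980/11⌋ = 89
  ⌊980/11^2⌋ = ⌊980/121⌋ = 8
(the next term ⌊980/11^3⌋ = 0, terminating the sum). Summing: v_11(980!) = 89 + 8 = 97.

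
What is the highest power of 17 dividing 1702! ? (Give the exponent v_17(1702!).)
v_17(1702!) = 105

Legendre's formula: v_p(n!) = Σ_{k ≥ 1} ⌊n / p^k⌋. For p = 17, n = 1702, the terms are:
  ⌊1702/17^1⌋ = ⌊1702/17⌋ = 100
  ⌊1702/17^2⌋ = ⌊1702/289⌋ = 5
(the next term ⌊1702/17^3⌋ = 0, terminating the sum). Summing: v_17(1702!) = 100 + 5 = 105.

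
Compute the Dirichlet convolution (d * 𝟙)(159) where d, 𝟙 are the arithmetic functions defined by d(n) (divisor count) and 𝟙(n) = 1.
(d * 𝟙)(159) = 9

Divisors of 159: [1, 3, 53, 159]. For each d | 159:
  d = 1: d(1) · 𝟙(159/1) = 1 · 1 = 1
  d = 3: d(3) · 𝟙(159/3) = 2 · 1 = 2
  d = 53: d(53) · 𝟙(159/53) = 2 · 1 = 2
  d = 159: d(159) · 𝟙(159/159) = 4 · 1 = 4
Summing: (d * 𝟙)(159) = 1 + 2 + 2 + 4 = 9.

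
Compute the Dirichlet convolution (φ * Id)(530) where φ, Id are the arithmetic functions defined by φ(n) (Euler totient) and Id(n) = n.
(φ * Id)(530) = 2835

Divisors of 530: [1, 2, 5, 10, 53, 106, 265, 530]. For each d | 530:
  d = 1: φ(1) · Id(530/1) = 1 · 530 = 530
  d = 2: φ(2) · Id(530/2) = 1 · 265 = 265
  d = 5: φ(5) · Id(530/5) = 4 · 106 = 424
  d = 10: φ(10) · Id(530/10) = 4 · 53 = 212
  d = 53: φ(53) · Id(530/53) = 52 · 10 = 520
  d = 106: φ(106) · Id(530/106) = 52 · 5 = 260
  d = 265: φ(265) · Id(530/265) = 208 · 2 = 416
  d = 530: φ(530) · Id(530/530) = 208 · 1 = 208
Summing: (φ * Id)(530) = 530 + 265 + 424 + 212 + 520 + 260 + 416 + 208 = 2835.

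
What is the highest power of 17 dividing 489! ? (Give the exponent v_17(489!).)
v_17(489!) = 29

Legendre's formula: v_p(n!) = Σ_{k ≥ 1} ⌊n / p^k⌋. For p = 17, n = 489, the terms are:
  ⌊489/17^1⌋ = ⌊489/17⌋ = 28
  ⌊489/17^2⌋ = ⌊489/289⌋ = 1
(the next term ⌊489/17^3⌋ = 0, terminating the sum). Summing: v_17(489!) = 28 + 1 = 29.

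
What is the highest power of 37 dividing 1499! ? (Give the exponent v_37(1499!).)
v_37(1499!) = 41

Legendre's formula: v_p(n!) = Σ_{k ≥ 1} ⌊n / p^k⌋. For p = 37, n = 1499, the terms are:
  ⌊1499/37^1⌋ = ⌊1499/37⌋ = 40
  ⌊1499/37^2⌋ = ⌊1499/1369⌋ = 1
(the next term ⌊1499/37^3⌋ = 0, terminating the sum). Summing: v_37(1499!) = 40 + 1 = 41.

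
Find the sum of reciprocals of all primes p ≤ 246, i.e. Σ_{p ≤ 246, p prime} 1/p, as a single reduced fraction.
Σ 1/p = 506873196134241441348690763593294873492730445394823722837469097176314709804649267964680634478659521/256041159035492609053110100510385311995538591998443060216114576417920917800321526504084465112487730

π(246) = 53, so the primes ≤ 246 are [2, 3, 5, 7, 11, 13, 17, 19, 23, 29, 31, 37, 41, 43, 47, 53, 59, 61, 67, 71, 73, 79, 83, 89, 97, 101, 103, 107, 109, 113, 127, 131, 137, 139, 149, 151, 157, 163, 167, 173, 179, 181, 191, 193, 197, 199, 211, 223, 227, 229, 233, 239, 241]. Summing 1/p over these primes: 506873196134241441348690763593294873492730445394823722837469097176314709804649267964680634478659521/256041159035492609053110100510385311995538591998443060216114576417920917800321526504084465112487730 ≈ 1.9797. Mertens estimate ln ln(246) + 0.2615 ≈ 1.9672.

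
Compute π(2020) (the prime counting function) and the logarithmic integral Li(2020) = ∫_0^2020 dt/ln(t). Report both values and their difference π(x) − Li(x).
π(2020) = 306;  Li(2020) ≈ 317.44;  π(x) − Li(x) ≈ -11.44.

Direct count of primes ≤ 2020 gives π(2020) = 306. Numerical evaluation of the logarithmic integral gives Li(2020) ≈ 317.44. The difference π(x) − Li(x) ≈ -11.44 is typically negative for small/moderate x (Li(x) overestimates), though Littlewood's theorem shows this sign changes infinitely often.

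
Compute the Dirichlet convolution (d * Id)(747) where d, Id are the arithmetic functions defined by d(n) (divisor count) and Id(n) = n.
(d * Id)(747) = 1530

Divisors of 747: [1, 3, 9, 83, 249, 747]. For each d | 747:
  d = 1: d(1) · Id(747/1) = 1 · 747 = 747
  d = 3: d(3) · Id(747/3) = 2 · 249 = 498
  d = 9: d(9) · Id(747/9) = 3 · 83 = 249
  d = 83: d(83) · Id(747/83) = 2 · 9 = 18
  d = 249: d(249) · Id(747/249) = 4 · 3 = 12
  d = 747: d(747) · Id(747/747) = 6 · 1 = 6
Summing: (d * Id)(747) = 747 + 498 + 249 + 18 + 12 + 6 = 1530.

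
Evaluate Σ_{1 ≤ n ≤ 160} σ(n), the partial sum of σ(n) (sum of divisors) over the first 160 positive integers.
Σ_{n ≤ 160} σ(n) = 21154

Compute σ(n) for each 1 ≤ n ≤ 160: σ(1) = 1, σ(2) = 3, σ(3) = 4, σ(4) = 7, σ(5) = 6, σ(6) = 12, σ(7) = 8, σ(8) = 15, σ(9) = 13, σ(10) = 18, σ(11) = 12, σ(12) = 28, σ(13) = 14, σ(14) = 24, σ(15) = 24, σ(16) = 31, σ(17) = 18, σ(18) = 39, σ(19) = 20, σ(20) = 42, σ(21) = 32, σ(22) = 36, σ(23) = 24, σ(24) = 60, σ(25) = 31, σ(26) = 42, σ(27) = 40, σ(28) = 56, σ(29) = 30, σ(30) = 72, σ(31) = 32, σ(32) = 63, σ(33) = 48, σ(34) = 54, σ(35) = 48, σ(36) = 91, σ(37) = 38, σ(38) = 60, σ(39) = 56, σ(40) = 90, σ(41) = 42, σ(42) = 96, σ(43) = 44, σ(44) = 84, σ(45) = 78, σ(46) = 72, σ(47) = 48, σ(48) = 124, σ(49) = 57, σ(50) = 93, σ(51) = 72, σ(52) = 98, σ(53) = 54, σ(54) = 120, σ(55) = 72, σ(56) = 120, σ(57) = 80, σ(58) = 90, σ(59) = 60, σ(60) = 168, σ(61) = 62, σ(62) = 96, σ(63) = 104, σ(64) = 127, σ(65) = 84, σ(66) = 144, σ(67) = 68, σ(68) = 126, σ(69) = 96, σ(70) = 144, σ(71) = 72, σ(72) = 195, σ(73) = 74, σ(74) = 114, σ(75) = 124, σ(76) = 140, σ(77) = 96, σ(78) = 168, σ(79) = 80, σ(80) = 186, σ(81) = 121, σ(82) = 126, σ(83) = 84, σ(84) = 224, σ(85) = 108, σ(86) = 132, σ(87) = 120, σ(88) = 180, σ(89) = 90, σ(90) = 234, σ(91) = 112, σ(92) = 168, σ(93) = 128, σ(94) = 144, σ(95) = 120, σ(96) = 252, σ(97) = 98, σ(98) = 171, σ(99) = 156, σ(100) = 217, σ(101) = 102, σ(102) = 216, σ(103) = 104, σ(104) = 210, σ(105) = 192, σ(106) = 162, σ(107) = 108, σ(108) = 280, σ(109) = 110, σ(110) = 216, σ(111) = 152, σ(112) = 248, σ(113) = 114, σ(114) = 240, σ(115) = 144, σ(116) = 210, σ(117) = 182, σ(118) = 180, σ(119) = 144, σ(120) = 360, σ(121) = 133, σ(122) = 186, σ(123) = 168, σ(124) = 224, σ(125) = 156, σ(126) = 312, σ(127) = 128, σ(128) = 255, σ(129) = 176, σ(130) = 252, σ(131) = 132, σ(132) = 336, σ(133) = 160, σ(134) = 204, σ(135) = 240, σ(136) = 270, σ(137) = 138, σ(138) = 288, σ(139) = 140, σ(140) = 336, σ(141) = 192, σ(142) = 216, σ(143) = 168, σ(144) = 403, σ(145) = 180, σ(146) = 222, σ(147) = 228, σ(148) = 266, σ(149) = 150, σ(150) = 372, σ(151) = 152, σ(152) = 300, σ(153) = 234, σ(154) = 288, σ(155) = 192, σ(156) = 392, σ(157) = 158, σ(158) = 240, σ(159) = 216, σ(160) = 378. Summing all 160 values: 21154. (Average order: Σ_{n ≤ x} σ(n) ~ (π²/12) x². For x = 160, (π²/12)·160² ≈ 21055.16.)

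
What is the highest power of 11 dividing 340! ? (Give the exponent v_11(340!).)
v_11(340!) = 32

Legendre's formula: v_p(n!) = Σ_{k ≥ 1} ⌊n / p^k⌋. For p = 11, n = 340, the terms are:
  ⌊340/11^1⌋ = ⌊340/11⌋ = 30
  ⌊340/11^2⌋ = ⌊340/121⌋ = 2
(the next term ⌊340/11^3⌋ = 0, terminating the sum). Summing: v_11(340!) = 30 + 2 = 32.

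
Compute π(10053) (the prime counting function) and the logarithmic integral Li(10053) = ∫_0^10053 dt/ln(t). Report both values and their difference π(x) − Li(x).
π(10053) = 1233;  Li(10053) ≈ 1251.89;  π(x) − Li(x) ≈ -18.89.

Direct count of primes ≤ 10053 gives π(10053) = 1233. Numerical evaluation of the logarithmic integral gives Li(10053) ≈ 1251.89. The difference π(x) − Li(x) ≈ -18.89 is typically negative for small/moderate x (Li(x) overestimates), though Littlewood's theorem shows this sign changes infinitely often.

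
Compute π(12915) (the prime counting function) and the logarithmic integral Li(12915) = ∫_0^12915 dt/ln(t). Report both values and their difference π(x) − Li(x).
π(12915) = 1537;  Li(12915) ≈ 1558.13;  π(x) − Li(x) ≈ -21.13.

Direct count of primes ≤ 12915 gives π(12915) = 1537. Numerical evaluation of the logarithmic integral gives Li(12915) ≈ 1558.13. The difference π(x) − Li(x) ≈ -21.13 is typically negative for small/moderate x (Li(x) overestimates), though Littlewood's theorem shows this sign changes infinitely often.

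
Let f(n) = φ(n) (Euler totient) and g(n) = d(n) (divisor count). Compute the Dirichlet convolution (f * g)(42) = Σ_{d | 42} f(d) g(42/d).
(φ * d)(42) = 96

Divisors of 42: [1, 2, 3, 6, 7, 14, 21, 42]. For each d | 42:
  d = 1: φ(1) · d(42/1) = 1 · 8 = 8
  d = 2: φ(2) · d(42/2) = 1 · 4 = 4
  d = 3: φ(3) · d(42/3) = 2 · 4 = 8
  d = 6: φ(6) · d(42/6) = 2 · 2 = 4
  d = 7: φ(7) · d(42/7) = 6 · 4 = 24
  d = 14: φ(14) · d(42/14) = 6 · 2 = 12
  d = 21: φ(21) · d(42/21) = 12 · 2 = 24
  d = 42: φ(42) · d(42/42) = 12 · 1 = 12
Summing: (φ * d)(42) = 8 + 4 + 8 + 4 + 24 + 12 + 24 + 12 = 96.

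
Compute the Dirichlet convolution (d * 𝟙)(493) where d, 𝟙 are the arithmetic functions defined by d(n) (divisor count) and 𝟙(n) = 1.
(d * 𝟙)(493) = 9

Divisors of 493: [1, 17, 29, 493]. For each d | 493:
  d = 1: d(1) · 𝟙(493/1) = 1 · 1 = 1
  d = 17: d(17) · 𝟙(493/17) = 2 · 1 = 2
  d = 29: d(29) · 𝟙(493/29) = 2 · 1 = 2
  d = 493: d(493) · 𝟙(493/493) = 4 · 1 = 4
Summing: (d * 𝟙)(493) = 1 + 2 + 2 + 4 = 9.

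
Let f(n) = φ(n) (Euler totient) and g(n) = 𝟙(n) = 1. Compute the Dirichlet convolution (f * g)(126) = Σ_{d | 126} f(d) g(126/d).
(φ * 𝟙)(126) = 126

Divisors of 126: [1, 2, 3, 6, 7, 9, 14, 18, 21, 42, 63, 126]. For each d | 126:
  d = 1: φ(1) · 𝟙(126/1) = 1 · 1 = 1
  d = 2: φ(2) · 𝟙(126/2) = 1 · 1 = 1
  d = 3: φ(3) · 𝟙(126/3) = 2 · 1 = 2
  d = 6: φ(6) · 𝟙(126/6) = 2 · 1 = 2
  d = 7: φ(7) · 𝟙(126/7) = 6 · 1 = 6
  d = 9: φ(9) · 𝟙(126/9) = 6 · 1 = 6
  d = 14: φ(14) · 𝟙(126/14) = 6 · 1 = 6
  d = 18: φ(18) · 𝟙(126/18) = 6 · 1 = 6
  d = 21: φ(21) · 𝟙(126/21) = 12 · 1 = 12
  d = 42: φ(42) · 𝟙(126/42) = 12 · 1 = 12
  d = 63: φ(63) · 𝟙(126/63) = 36 · 1 = 36
  d = 126: φ(126) · 𝟙(126/126) = 36 · 1 = 36
Summing: (φ * 𝟙)(126) = 1 + 1 + 2 + 2 + 6 + 6 + 6 + 6 + 12 + 12 + 36 + 36 = 126.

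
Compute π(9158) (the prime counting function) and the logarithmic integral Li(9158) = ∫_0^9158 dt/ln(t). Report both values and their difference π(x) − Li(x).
π(9158) = 1135;  Li(9158) ≈ 1154.29;  π(x) − Li(x) ≈ -19.29.

Direct count of primes ≤ 9158 gives π(9158) = 1135. Numerical evaluation of the logarithmic integral gives Li(9158) ≈ 1154.29. The difference π(x) − Li(x) ≈ -19.29 is typically negative for small/moderate x (Li(x) overestimates), though Littlewood's theorem shows this sign changes infinitely often.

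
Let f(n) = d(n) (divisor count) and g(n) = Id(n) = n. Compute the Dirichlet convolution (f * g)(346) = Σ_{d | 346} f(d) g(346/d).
(d * Id)(346) = 700

Divisors of 346: [1, 2, 173, 346]. For each d | 346:
  d = 1: d(1) · Id(346/1) = 1 · 346 = 346
  d = 2: d(2) · Id(346/2) = 2 · 173 = 346
  d = 173: d(173) · Id(346/173) = 2 · 2 = 4
  d = 346: d(346) · Id(346/346) = 4 · 1 = 4
Summing: (d * Id)(346) = 346 + 346 + 4 + 4 = 700.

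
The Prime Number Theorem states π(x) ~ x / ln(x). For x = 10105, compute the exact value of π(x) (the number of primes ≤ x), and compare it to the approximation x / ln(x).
π(10105) = 1241;  x/ln(x) ≈ 1095.89;  relative error ≈ 11.69%.

Directly count primes up to 10105: π(10105) = 1241. The PNT approximation gives 10105/ln(10105) ≈ 10105/9.22079 ≈ 1095.89. Relative error (π(x) − x/ln(x)) / π(x) ≈ 11.69%; the approximation is known to undercount slightly (Li(x) is a better estimate).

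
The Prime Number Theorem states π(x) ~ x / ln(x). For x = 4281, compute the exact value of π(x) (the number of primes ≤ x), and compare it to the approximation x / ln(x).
π(4281) = 587;  x/ln(x) ≈ 511.96;  relative error ≈ 12.78%.

Directly count primes up to 4281: π(4281) = 587. The PNT approximation gives 4281/ln(4281) ≈ 4281/8.36194 ≈ 511.96. Relative error (π(x) − x/ln(x)) / π(x) ≈ 12.78%; the approximation is known to undercount slightly (Li(x) is a better estimate).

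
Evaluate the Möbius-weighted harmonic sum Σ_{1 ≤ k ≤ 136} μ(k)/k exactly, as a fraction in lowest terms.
Σ μ(k)/k = 1798157260399775266990045811129040783798487774562/262948239526313870385685898536205956450305483726315

Values of μ(k) for 1 ≤ k ≤ 136: μ(1) = 1, μ(2) = -1, μ(3) = -1, μ(5) = -1, μ(6) = 1, μ(7) = -1, μ(10) = 1, μ(11) = -1, μ(13) = -1, μ(14) = 1, μ(15) = 1, μ(17) = -1, μ(19) = -1, μ(21) = 1, μ(22) = 1, μ(23) = -1, μ(26) = 1, μ(29) = -1, μ(30) = -1, μ(31) = -1, μ(33) = 1, μ(34) = 1, μ(35) = 1, μ(37) = -1, μ(38) = 1, μ(39) = 1, μ(41) = -1, μ(42) = -1, μ(43) = -1, μ(46) = 1, μ(47) = -1, μ(51) = 1, μ(53) = -1, μ(55) = 1, μ(57) = 1, μ(58) = 1, μ(59) = -1, μ(61) = -1, μ(62) = 1, μ(65) = 1, μ(66) = -1, μ(67) = -1, μ(69) = 1, μ(70) = -1, μ(71) = -1, μ(73) = -1, μ(74) = 1, μ(77) = 1, μ(78) = -1, μ(79) = -1, μ(82) = 1, μ(83) = -1, μ(85) = 1, μ(86) = 1, μ(87) = 1, μ(89) = -1, μ(91) = 1, μ(93) = 1, μ(94) = 1, μ(95) = 1, μ(97) = -1, μ(101) = -1, μ(102) = -1, μ(103) = -1, μ(105) = -1, μ(106) = 1, μ(107) = -1, μ(109) = -1, μ(110) = -1, μ(111) = 1, μ(113) = -1, μ(114) = -1, μ(115) = 1, μ(118) = 1, μ(119) = 1, μ(122) = 1, μ(123) = 1, μ(127) = -1, μ(129) = 1, μ(130) = -1, μ(131) = -1, μ(133) = 1, μ(134) = 1, with μ = 0 on non-squarefree integers. Summing μ(k)/k for k where μ(k) ≠ 0 gives 1798157260399775266990045811129040783798487774562/262948239526313870385685898536205956450305483726315 ≈ 0.0068. (PNT ⟺ this sum → 0 as n → ∞.)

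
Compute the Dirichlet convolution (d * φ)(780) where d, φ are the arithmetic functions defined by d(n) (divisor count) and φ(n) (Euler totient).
(d * φ)(780) = 2352

Divisors of 780: [1, 2, 3, 4, 5, 6, 10, 12, 13, 15, 20, 26, 30, 39, 52, 60, 65, 78, 130, 156, 195, 260, 390, 780]. For each d | 780:
  d = 1: d(1) · φ(780/1) = 1 · 192 = 192
  d = 2: d(2) · φ(780/2) = 2 · 96 = 192
  d = 3: d(3) · φ(780/3) = 2 · 96 = 192
  d = 4: d(4) · φ(780/4) = 3 · 96 = 288
  d = 5: d(5) · φ(780/5) = 2 · 48 = 96
  d = 6: d(6) · φ(780/6) = 4 · 48 = 192
  d = 10: d(10) · φ(780/10) = 4 · 24 = 96
  d = 12: d(12) · φ(780/12) = 6 · 48 = 288
  d = 13: d(13) · φ(780/13) = 2 · 16 = 32
  d = 15: d(15) · φ(780/15) = 4 · 24 = 96
  d = 20: d(20) · φ(780/20) = 6 · 24 = 144
  d = 26: d(26) · φ(780/26) = 4 · 8 = 32
  d = 30: d(30) · φ(780/30) = 8 · 12 = 96
  d = 39: d(39) · φ(780/39) = 4 · 8 = 32
  d = 52: d(52) · φ(780/52) = 6 · 8 = 48
  d = 60: d(60) · φ(780/60) = 12 · 12 = 144
  d = 65: d(65) · φ(780/65) = 4 · 4 = 16
  d = 78: d(78) · φ(780/78) = 8 · 4 = 32
  d = 130: d(130) · φ(780/130) = 8 · 2 = 16
  d = 156: d(156) · φ(780/156) = 12 · 4 = 48
  d = 195: d(195) · φ(780/195) = 8 · 2 = 16
  d = 260: d(260) · φ(780/260) = 12 · 2 = 24
  d = 390: d(390) · φ(780/390) = 16 · 1 = 16
  d = 780: d(780) · φ(780/780) = 24 · 1 = 24
Summing: (d * φ)(780) = 192 + 192 + 192 + 288 + 96 + 192 + 96 + 288 + 32 + 96 + 144 + 32 + 96 + 32 + 48 + 144 + 16 + 32 + 16 + 48 + 16 + 24 + 16 + 24 = 2352.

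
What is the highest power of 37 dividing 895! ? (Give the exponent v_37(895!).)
v_37(895!) = 24

Legendre's formula: v_p(n!) = Σ_{k ≥ 1} ⌊n / p^k⌋. For p = 37, n = 895, the terms are:
  ⌊895/37^1⌋ = ⌊895/37⌋ = 24
(the next term ⌊895/37^2⌋ = 0, terminating the sum). Summing: v_37(895!) = 24 = 24.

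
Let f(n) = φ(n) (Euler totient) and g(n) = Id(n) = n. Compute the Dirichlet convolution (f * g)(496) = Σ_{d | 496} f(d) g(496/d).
(φ * Id)(496) = 2928

Divisors of 496: [1, 2, 4, 8, 16, 31, 62, 124, 248, 496]. For each d | 496:
  d = 1: φ(1) · Id(496/1) = 1 · 496 = 496
  d = 2: φ(2) · Id(496/2) = 1 · 248 = 248
  d = 4: φ(4) · Id(496/4) = 2 · 124 = 248
  d = 8: φ(8) · Id(496/8) = 4 · 62 = 248
  d = 16: φ(16) · Id(496/16) = 8 · 31 = 248
  d = 31: φ(31) · Id(496/31) = 30 · 16 = 480
  d = 62: φ(62) · Id(496/62) = 30 · 8 = 240
  d = 124: φ(124) · Id(496/124) = 60 · 4 = 240
  d = 248: φ(248) · Id(496/248) = 120 · 2 = 240
  d = 496: φ(496) · Id(496/496) = 240 · 1 = 240
Summing: (φ * Id)(496) = 496 + 248 + 248 + 248 + 248 + 480 + 240 + 240 + 240 + 240 = 2928.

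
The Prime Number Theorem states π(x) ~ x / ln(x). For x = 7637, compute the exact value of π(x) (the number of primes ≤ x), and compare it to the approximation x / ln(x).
π(7637) = 968;  x/ln(x) ≈ 854.18;  relative error ≈ 11.76%.

Directly count primes up to 7637: π(7637) = 968. The PNT approximation gives 7637/ln(7637) ≈ 7637/8.94076 ≈ 854.18. Relative error (π(x) − x/ln(x)) / π(x) ≈ 11.76%; the approximation is known to undercount slightly (Li(x) is a better estimate).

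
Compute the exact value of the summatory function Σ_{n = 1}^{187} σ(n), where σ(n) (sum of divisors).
Σ_{n ≤ 187} σ(n) = 28774

Compute σ(n) for each 1 ≤ n ≤ 187: σ(1) = 1, σ(2) = 3, σ(3) = 4, σ(4) = 7, σ(5) = 6, σ(6) = 12, σ(7) = 8, σ(8) = 15, σ(9) = 13, σ(10) = 18, σ(11) = 12, σ(12) = 28, σ(13) = 14, σ(14) = 24, σ(15) = 24, σ(16) = 31, σ(17) = 18, σ(18) = 39, σ(19) = 20, σ(20) = 42, σ(21) = 32, σ(22) = 36, σ(23) = 24, σ(24) = 60, σ(25) = 31, σ(26) = 42, σ(27) = 40, σ(28) = 56, σ(29) = 30, σ(30) = 72, σ(31) = 32, σ(32) = 63, σ(33) = 48, σ(34) = 54, σ(35) = 48, σ(36) = 91, σ(37) = 38, σ(38) = 60, σ(39) = 56, σ(40) = 90, σ(41) = 42, σ(42) = 96, σ(43) = 44, σ(44) = 84, σ(45) = 78, σ(46) = 72, σ(47) = 48, σ(48) = 124, σ(49) = 57, σ(50) = 93, σ(51) = 72, σ(52) = 98, σ(53) = 54, σ(54) = 120, σ(55) = 72, σ(56) = 120, σ(57) = 80, σ(58) = 90, σ(59) = 60, σ(60) = 168, σ(61) = 62, σ(62) = 96, σ(63) = 104, σ(64) = 127, σ(65) = 84, σ(66) = 144, σ(67) = 68, σ(68) = 126, σ(69) = 96, σ(70) = 144, σ(71) = 72, σ(72) = 195, σ(73) = 74, σ(74) = 114, σ(75) = 124, σ(76) = 140, σ(77) = 96, σ(78) = 168, σ(79) = 80, σ(80) = 186, σ(81) = 121, σ(82) = 126, σ(83) = 84, σ(84) = 224, σ(85) = 108, σ(86) = 132, σ(87) = 120, σ(88) = 180, σ(89) = 90, σ(90) = 234, σ(91) = 112, σ(92) = 168, σ(93) = 128, σ(94) = 144, σ(95) = 120, σ(96) = 252, σ(97) = 98, σ(98) = 171, σ(99) = 156, σ(100) = 217, σ(101) = 102, σ(102) = 216, σ(103) = 104, σ(104) = 210, σ(105) = 192, σ(106) = 162, σ(107) = 108, σ(108) = 280, σ(109) = 110, σ(110) = 216, σ(111) = 152, σ(112) = 248, σ(113) = 114, σ(114) = 240, σ(115) = 144, σ(116) = 210, σ(117) = 182, σ(118) = 180, σ(119) = 144, σ(120) = 360, σ(121) = 133, σ(122) = 186, σ(123) = 168, σ(124) = 224, σ(125) = 156, σ(126) = 312, σ(127) = 128, σ(128) = 255, σ(129) = 176, σ(130) = 252, σ(131) = 132, σ(132) = 336, σ(133) = 160, σ(134) = 204, σ(135) = 240, σ(136) = 270, σ(137) = 138, σ(138) = 288, σ(139) = 140, σ(140) = 336, σ(141) = 192, σ(142) = 216, σ(143) = 168, σ(144) = 403, σ(145) = 180, σ(146) = 222, σ(147) = 228, σ(148) = 266, σ(149) = 150, σ(150) = 372, σ(151) = 152, σ(152) = 300, σ(153) = 234, σ(154) = 288, σ(155) = 192, σ(156) = 392, σ(157) = 158, σ(158) = 240, σ(159) = 216, σ(160) = 378, σ(161) = 192, σ(162) = 363, σ(163) = 164, σ(164) = 294, σ(165) = 288, σ(166) = 252, σ(167) = 168, σ(168) = 480, σ(169) = 183, σ(170) = 324, σ(171) = 260, σ(172) = 308, σ(173) = 174, σ(174) = 360, σ(175) = 248, σ(176) = 372, σ(177) = 240, σ(178) = 270, σ(179) = 180, σ(180) = 546, σ(181) = 182, σ(182) = 336, σ(183) = 248, σ(184) = 360, σ(185) = 228, σ(186) = 384, σ(187) = 216. Summing all 187 values: 28774. (Average order: Σ_{n ≤ x} σ(n) ~ (π²/12) x². For x = 187, (π²/12)·187² ≈ 28760.85.)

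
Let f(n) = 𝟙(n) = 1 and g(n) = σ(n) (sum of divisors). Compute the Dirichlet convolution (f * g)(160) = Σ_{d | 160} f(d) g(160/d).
(𝟙 * σ)(160) = 840

Divisors of 160: [1, 2, 4, 5, 8, 10, 16, 20, 32, 40, 80, 160]. For each d | 160:
  d = 1: 𝟙(1) · σ(160/1) = 1 · 378 = 378
  d = 2: 𝟙(2) · σ(160/2) = 1 · 186 = 186
  d = 4: 𝟙(4) · σ(160/4) = 1 · 90 = 90
  d = 5: 𝟙(5) · σ(160/5) = 1 · 63 = 63
  d = 8: 𝟙(8) · σ(160/8) = 1 · 42 = 42
  d = 10: 𝟙(10) · σ(160/10) = 1 · 31 = 31
  d = 16: 𝟙(16) · σ(160/16) = 1 · 18 = 18
  d = 20: 𝟙(20) · σ(160/20) = 1 · 15 = 15
  d = 32: 𝟙(32) · σ(160/32) = 1 · 6 = 6
  d = 40: 𝟙(40) · σ(160/40) = 1 · 7 = 7
  d = 80: 𝟙(80) · σ(160/80) = 1 · 3 = 3
  d = 160: 𝟙(160) · σ(160/160) = 1 · 1 = 1
Summing: (𝟙 * σ)(160) = 378 + 186 + 90 + 63 + 42 + 31 + 18 + 15 + 6 + 7 + 3 + 1 = 840.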